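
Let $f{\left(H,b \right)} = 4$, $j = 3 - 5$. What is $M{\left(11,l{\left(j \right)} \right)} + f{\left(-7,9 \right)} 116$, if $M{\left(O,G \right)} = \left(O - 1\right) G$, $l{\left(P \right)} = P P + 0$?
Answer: $504$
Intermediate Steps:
$j = -2$
$l{\left(P \right)} = P^{2}$ ($l{\left(P \right)} = P^{2} + 0 = P^{2}$)
$M{\left(O,G \right)} = G \left(-1 + O\right)$ ($M{\left(O,G \right)} = \left(-1 + O\right) G = G \left(-1 + O\right)$)
$M{\left(11,l{\left(j \right)} \right)} + f{\left(-7,9 \right)} 116 = \left(-2\right)^{2} \left(-1 + 11\right) + 4 \cdot 116 = 4 \cdot 10 + 464 = 40 + 464 = 504$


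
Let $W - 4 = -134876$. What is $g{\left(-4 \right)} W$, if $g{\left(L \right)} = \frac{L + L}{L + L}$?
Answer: $-134872$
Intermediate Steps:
$W = -134872$ ($W = 4 - 134876 = -134872$)
$g{\left(L \right)} = 1$ ($g{\left(L \right)} = \frac{2 L}{2 L} = 2 L \frac{1}{2 L} = 1$)
$g{\left(-4 \right)} W = 1 \left(-134872\right) = -134872$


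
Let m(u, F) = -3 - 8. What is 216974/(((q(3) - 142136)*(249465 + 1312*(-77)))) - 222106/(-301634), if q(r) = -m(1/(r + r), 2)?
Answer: 2342872087894867/3181812962461125 ≈ 0.73633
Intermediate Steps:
m(u, F) = -11
q(r) = 11 (q(r) = -1*(-11) = 11)
216974/(((q(3) - 142136)*(249465 + 1312*(-77)))) - 222106/(-301634) = 216974/(((11 - 142136)*(249465 + 1312*(-77)))) - 222106/(-301634) = 216974/((-142125*(249465 - 101024))) - 222106*(-1/301634) = 216974/((-142125*148441)) + 111053/150817 = 216974/(-21097177125) + 111053/150817 = 216974*(-1/21097177125) + 111053/150817 = -216974/21097177125 + 111053/150817 = 2342872087894867/3181812962461125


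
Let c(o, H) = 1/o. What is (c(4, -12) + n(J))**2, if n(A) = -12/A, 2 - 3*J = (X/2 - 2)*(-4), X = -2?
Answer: 5929/400 ≈ 14.822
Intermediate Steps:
J = -10/3 (J = 2/3 - (-2/2 - 2)*(-4)/3 = 2/3 - (-2*1/2 - 2)*(-4)/3 = 2/3 - (-1 - 2)*(-4)/3 = 2/3 - (-1)*(-4) = 2/3 - 1/3*12 = 2/3 - 4 = -10/3 ≈ -3.3333)
(c(4, -12) + n(J))**2 = (1/4 - 12/(-10/3))**2 = (1/4 - 12*(-3/10))**2 = (1/4 + 18/5)**2 = (77/20)**2 = 5929/400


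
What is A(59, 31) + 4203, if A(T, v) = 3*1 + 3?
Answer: 4209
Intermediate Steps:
A(T, v) = 6 (A(T, v) = 3 + 3 = 6)
A(59, 31) + 4203 = 6 + 4203 = 4209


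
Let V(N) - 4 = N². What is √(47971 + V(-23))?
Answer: 2*√12126 ≈ 220.24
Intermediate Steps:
V(N) = 4 + N²
√(47971 + V(-23)) = √(47971 + (4 + (-23)²)) = √(47971 + (4 + 529)) = √(47971 + 533) = √48504 = 2*√12126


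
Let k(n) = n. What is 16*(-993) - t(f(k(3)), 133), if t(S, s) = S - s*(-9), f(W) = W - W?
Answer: -17085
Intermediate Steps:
f(W) = 0
t(S, s) = S + 9*s (t(S, s) = S - (-9)*s = S + 9*s)
16*(-993) - t(f(k(3)), 133) = 16*(-993) - (0 + 9*133) = -15888 - (0 + 1197) = -15888 - 1*1197 = -15888 - 1197 = -17085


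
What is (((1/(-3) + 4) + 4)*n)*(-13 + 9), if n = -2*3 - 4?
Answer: 920/3 ≈ 306.67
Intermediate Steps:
n = -10 (n = -6 - 4 = -10)
(((1/(-3) + 4) + 4)*n)*(-13 + 9) = (((1/(-3) + 4) + 4)*(-10))*(-13 + 9) = (((1*(-⅓) + 4) + 4)*(-10))*(-4) = (((-⅓ + 4) + 4)*(-10))*(-4) = ((11/3 + 4)*(-10))*(-4) = ((23/3)*(-10))*(-4) = -230/3*(-4) = 920/3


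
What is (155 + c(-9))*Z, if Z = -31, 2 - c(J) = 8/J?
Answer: -44051/9 ≈ -4894.6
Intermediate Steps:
c(J) = 2 - 8/J
(155 + c(-9))*Z = (155 + (2 - 8/(-9)))*(-31) = (155 + (2 - 8*(-⅑)))*(-31) = (155 + (2 + 8/9))*(-31) = (155 + 26/9)*(-31) = (1421/9)*(-31) = -44051/9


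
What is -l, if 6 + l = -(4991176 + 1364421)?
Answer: 6355603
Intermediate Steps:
l = -6355603 (l = -6 - (4991176 + 1364421) = -6 - 1*6355597 = -6 - 6355597 = -6355603)
-l = -1*(-6355603) = 6355603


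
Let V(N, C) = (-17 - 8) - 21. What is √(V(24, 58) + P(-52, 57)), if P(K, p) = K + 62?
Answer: 6*I ≈ 6.0*I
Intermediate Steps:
V(N, C) = -46 (V(N, C) = -25 - 21 = -46)
P(K, p) = 62 + K
√(V(24, 58) + P(-52, 57)) = √(-46 + (62 - 52)) = √(-46 + 10) = √(-36) = 6*I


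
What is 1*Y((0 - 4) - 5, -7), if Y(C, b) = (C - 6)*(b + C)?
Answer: 240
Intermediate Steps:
Y(C, b) = (-6 + C)*(C + b)
1*Y((0 - 4) - 5, -7) = 1*(((0 - 4) - 5)² - 6*((0 - 4) - 5) - 6*(-7) + ((0 - 4) - 5)*(-7)) = 1*((-4 - 5)² - 6*(-4 - 5) + 42 + (-4 - 5)*(-7)) = 1*((-9)² - 6*(-9) + 42 - 9*(-7)) = 1*(81 + 54 + 42 + 63) = 1*240 = 240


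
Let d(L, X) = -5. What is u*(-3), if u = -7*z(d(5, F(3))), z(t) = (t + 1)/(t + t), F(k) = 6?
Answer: 42/5 ≈ 8.4000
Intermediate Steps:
z(t) = (1 + t)/(2*t) (z(t) = (1 + t)/((2*t)) = (1 + t)*(1/(2*t)) = (1 + t)/(2*t))
u = -14/5 (u = -7*(1 - 5)/(2*(-5)) = -7*(-1)*(-4)/(2*5) = -7*⅖ = -14/5 ≈ -2.8000)
u*(-3) = -14/5*(-3) = 42/5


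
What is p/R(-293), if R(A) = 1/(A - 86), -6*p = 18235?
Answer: 6911065/6 ≈ 1.1518e+6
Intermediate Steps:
p = -18235/6 (p = -⅙*18235 = -18235/6 ≈ -3039.2)
R(A) = 1/(-86 + A)
p/R(-293) = -18235/(6*(1/(-86 - 293))) = -18235/(6*(1/(-379))) = -18235/(6*(-1/379)) = -18235/6*(-379) = 6911065/6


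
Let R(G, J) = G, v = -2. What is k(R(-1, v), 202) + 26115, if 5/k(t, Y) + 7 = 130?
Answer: 3212150/123 ≈ 26115.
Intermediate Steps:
k(t, Y) = 5/123 (k(t, Y) = 5/(-7 + 130) = 5/123)
k(R(-1, v), 202) + 26115 = 5/123 + 26115 = 3212150/123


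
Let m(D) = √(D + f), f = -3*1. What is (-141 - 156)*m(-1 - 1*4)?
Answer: -594*I*√2 ≈ -840.04*I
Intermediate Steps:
f = -3
m(D) = √(-3 + D) (m(D) = √(D - 3) = √(-3 + D))
(-141 - 156)*m(-1 - 1*4) = (-141 - 156)*√(-3 + (-1 - 1*4)) = -297*√(-3 + (-1 - 4)) = -297*√(-3 - 5) = -594*I*√2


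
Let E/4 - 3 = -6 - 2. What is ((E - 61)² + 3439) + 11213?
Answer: 21213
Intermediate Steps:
E = -20 (E = 12 + 4*(-6 - 2) = 12 + 4*(-8) = 12 - 32 = -20)
((E - 61)² + 3439) + 11213 = ((-20 - 61)² + 3439) + 11213 = ((-81)² + 3439) + 11213 = (6561 + 3439) + 11213 = 10000 + 11213 = 21213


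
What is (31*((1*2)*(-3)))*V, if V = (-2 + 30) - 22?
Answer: -1116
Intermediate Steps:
V = 6 (V = 28 - 22 = 6)
(31*((1*2)*(-3)))*V = (31*((1*2)*(-3)))*6 = (31*(2*(-3)))*6 = (31*(-6))*6 = -186*6 = -1116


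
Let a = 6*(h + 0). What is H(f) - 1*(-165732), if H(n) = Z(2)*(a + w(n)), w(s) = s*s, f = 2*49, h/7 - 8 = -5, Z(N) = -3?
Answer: 136542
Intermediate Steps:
h = 21 (h = 56 + 7*(-5) = 56 - 35 = 21)
a = 126 (a = 6*(21 + 0) = 6*21 = 126)
f = 98
w(s) = s**2
H(n) = -378 - 3*n**2 (H(n) = -3*(126 + n**2) = -378 - 3*n**2)
H(f) - 1*(-165732) = (-378 - 3*98**2) - 1*(-165732) = (-378 - 3*9604) + 165732 = (-378 - 28812) + 165732 = -29190 + 165732 = 136542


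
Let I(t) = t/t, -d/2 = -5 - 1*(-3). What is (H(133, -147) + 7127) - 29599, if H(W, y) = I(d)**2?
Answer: -22471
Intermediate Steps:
d = 4 (d = -2*(-5 - 1*(-3)) = -2*(-5 + 3) = -2*(-2) = 4)
I(t) = 1
H(W, y) = 1 (H(W, y) = 1**2 = 1)
(H(133, -147) + 7127) - 29599 = (1 + 7127) - 29599 = 7128 - 29599 = -22471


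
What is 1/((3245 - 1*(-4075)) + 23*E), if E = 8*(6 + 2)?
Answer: 1/8792 ≈ 0.00011374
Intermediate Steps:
E = 64 (E = 8*8 = 64)
1/((3245 - 1*(-4075)) + 23*E) = 1/((3245 - 1*(-4075)) + 23*64) = 1/((3245 + 4075) + 1472) = 1/(7320 + 1472) = 1/8792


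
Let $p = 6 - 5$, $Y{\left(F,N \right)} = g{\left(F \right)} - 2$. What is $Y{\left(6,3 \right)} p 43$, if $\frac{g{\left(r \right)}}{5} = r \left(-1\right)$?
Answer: $-1376$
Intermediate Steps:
$g{\left(r \right)} = - 5 r$ ($g{\left(r \right)} = 5 r \left(-1\right) = 5 \left(- r\right) = - 5 r$)
$Y{\left(F,N \right)} = -2 - 5 F$ ($Y{\left(F,N \right)} = - 5 F - 2 = -2 - 5 F$)
$p = 1$ ($p = 6 - 5 = 1$)
$Y{\left(6,3 \right)} p 43 = \left(-2 - 30\right) 1 \cdot 43 = \left(-32\right) 1 \cdot 43 = \left(-32\right) 43 = -1376$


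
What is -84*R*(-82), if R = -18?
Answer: -123984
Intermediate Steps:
-84*R*(-82) = -84*(-18)*(-82) = 1512*(-82) = -123984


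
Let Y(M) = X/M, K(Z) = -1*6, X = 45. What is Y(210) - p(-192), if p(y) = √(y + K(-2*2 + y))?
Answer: 3/14 - 3*I*√22 ≈ 0.21429 - 14.071*I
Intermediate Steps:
K(Z) = -6
Y(M) = 45/M
p(y) = √(-6 + y) (p(y) = √(y - 6) = √(-6 + y))
Y(210) - p(-192) = 45/210 - √(-6 - 192) = 45*(1/210) - √(-198) = 3/14 - 3*I*√22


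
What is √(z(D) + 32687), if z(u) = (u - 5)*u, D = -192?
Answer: 7*√1439 ≈ 265.54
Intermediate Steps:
z(u) = u*(-5 + u) (z(u) = (-5 + u)*u = u*(-5 + u))
√(z(D) + 32687) = √(-192*(-5 - 192) + 32687) = √(-192*(-197) + 32687) = √(37824 + 32687) = √70511 = 7*√1439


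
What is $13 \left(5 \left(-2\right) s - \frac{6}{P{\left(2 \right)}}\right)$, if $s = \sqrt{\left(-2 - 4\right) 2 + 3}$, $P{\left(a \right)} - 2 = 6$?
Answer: $- \frac{39}{4} - 390 i \approx -9.75 - 390.0 i$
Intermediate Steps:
$P{\left(a \right)} = 8$ ($P{\left(a \right)} = 2 + 6 = 8$)
$s = 3 i$ ($s = \sqrt{\left(-6\right) 2 + 3} = \sqrt{-12 + 3} = \sqrt{-9} = 3 i \approx 3.0 i$)
$13 \left(5 \left(-2\right) s - \frac{6}{P{\left(2 \right)}}\right) = 13 \left(5 \left(-2\right) 3 i - \frac{6}{8}\right) = 13 \left(- 10 \cdot 3 i - \frac{3}{4}\right) = 13 \left(- 30 i - \frac{3}{4}\right) = 13 \left(- \frac{3}{4} - 30 i\right) = - \frac{39}{4} - 390 i$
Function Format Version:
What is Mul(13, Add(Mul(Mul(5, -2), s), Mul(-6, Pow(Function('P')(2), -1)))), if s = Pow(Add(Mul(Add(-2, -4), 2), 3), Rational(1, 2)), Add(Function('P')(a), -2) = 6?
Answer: Add(Rational(-39, 4), Mul(-390, I)) ≈ Add(-9.7500, Mul(-390.00, I))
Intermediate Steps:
Function('P')(a) = 8 (Function('P')(a) = Add(2, 6) = 8)
s = Mul(3, I) (s = Pow(Add(Mul(-6, 2), 3), Rational(1, 2)) = Pow(Add(-12, 3), Rational(1, 2)) = Pow(-9, Rational(1, 2)) = Mul(3, I) ≈ Mul(3.0000, I))
Mul(13, Add(Mul(Mul(5, -2), s), Mul(-6, Pow(Function('P')(2), -1)))) = Mul(13, Add(Mul(Mul(5, -2), Mul(3, I)), Mul(-6, Pow(8, -1)))) = Mul(13, Add(Mul(-10, Mul(3, I)), Mul(-6, Rational(1, 8)))) = Mul(13, Add(Mul(-30, I), Rational(-3, 4))) = Mul(13, Add(Rational(-3, 4), Mul(-30, I))) = Add(Rational(-39, 4), Mul(-390, I))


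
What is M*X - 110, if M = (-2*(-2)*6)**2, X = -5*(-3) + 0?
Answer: 8530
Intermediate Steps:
X = 15 (X = 15 + 0 = 15)
M = 576 (M = (4*6)**2 = 24**2 = 576)
M*X - 110 = 576*15 - 110 = 8640 - 110 = 8530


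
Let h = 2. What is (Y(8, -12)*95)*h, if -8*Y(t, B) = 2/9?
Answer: -95/18 ≈ -5.2778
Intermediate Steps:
Y(t, B) = -1/36 (Y(t, B) = -1/(4*9) = -⅛*2/9 = -1/36)
(Y(8, -12)*95)*h = -1/36*95*2 = -95/36*2 = -95/18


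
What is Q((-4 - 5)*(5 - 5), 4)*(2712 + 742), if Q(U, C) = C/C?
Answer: 3454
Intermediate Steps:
Q(U, C) = 1
Q((-4 - 5)*(5 - 5), 4)*(2712 + 742) = 1*(2712 + 742) = 1*3454 = 3454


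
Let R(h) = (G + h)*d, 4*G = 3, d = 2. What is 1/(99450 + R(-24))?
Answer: 2/198807 ≈ 1.0060e-5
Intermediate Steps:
G = ¾ (G = (¼)*3 = ¾ ≈ 0.75000)
R(h) = 3/2 + 2*h (R(h) = (¾ + h)*2 = 3/2 + 2*h)
1/(99450 + R(-24)) = 1/(99450 + (3/2 + 2*(-24))) = 1/(99450 + (3/2 - 48)) = 1/(99450 - 93/2) = 1/(198807/2) = 2/198807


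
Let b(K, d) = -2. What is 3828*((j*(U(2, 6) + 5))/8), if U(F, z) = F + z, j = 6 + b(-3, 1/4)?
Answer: 24882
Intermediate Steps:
j = 4 (j = 6 - 2 = 4)
3828*((j*(U(2, 6) + 5))/8) = 3828*((4*((2 + 6) + 5))/8) = 3828*((4*(8 + 5))*(1/8)) = 3828*((4*13)*(1/8)) = 3828*(52*(1/8)) = 3828*(13/2) = 24882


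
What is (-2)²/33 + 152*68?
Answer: 341092/33 ≈ 10336.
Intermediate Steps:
(-2)²/33 + 152*68 = 4*(1/33) + 10336 = 4/33 + 10336 = 341092/33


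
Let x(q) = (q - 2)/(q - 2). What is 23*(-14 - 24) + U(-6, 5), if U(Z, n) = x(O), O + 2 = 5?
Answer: -873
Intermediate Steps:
O = 3 (O = -2 + 5 = 3)
x(q) = 1 (x(q) = (-2 + q)/(-2 + q) = 1)
U(Z, n) = 1
23*(-14 - 24) + U(-6, 5) = 23*(-14 - 24) + 1 = 23*(-38) + 1 = -874 + 1 = -873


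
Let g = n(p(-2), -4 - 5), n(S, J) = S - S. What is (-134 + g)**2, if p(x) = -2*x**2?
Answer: 17956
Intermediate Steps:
n(S, J) = 0
g = 0
(-134 + g)**2 = (-134 + 0)**2 = (-134)**2 = 17956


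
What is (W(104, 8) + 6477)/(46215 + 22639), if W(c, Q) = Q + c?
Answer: 6589/68854 ≈ 0.095695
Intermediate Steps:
(W(104, 8) + 6477)/(46215 + 22639) = ((8 + 104) + 6477)/(46215 + 22639) = (112 + 6477)/68854 = 6589*(1/68854) = 6589/68854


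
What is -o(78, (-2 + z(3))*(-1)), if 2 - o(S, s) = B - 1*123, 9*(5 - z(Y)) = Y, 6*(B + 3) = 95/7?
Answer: -5281/42 ≈ -125.74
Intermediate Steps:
B = -31/42 (B = -3 + (95/7)/6 = -3 + (95*(1/7))/6 = -3 + (1/6)*(95/7) = -3 + 95/42 = -31/42 ≈ -0.73810)
z(Y) = 5 - Y/9
o(S, s) = 5281/42 (o(S, s) = 2 - (-31/42 - 1*123) = 2 - (-31/42 - 123) = 2 - 1*(-5197/42) = 2 + 5197/42 = 5281/42)
-o(78, (-2 + z(3))*(-1)) = -1*5281/42 = -5281/42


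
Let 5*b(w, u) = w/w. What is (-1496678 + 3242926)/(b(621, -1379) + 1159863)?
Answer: 2182810/1449829 ≈ 1.5056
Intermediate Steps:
b(w, u) = ⅕ (b(w, u) = (w/w)/5 = (⅕)*1 = ⅕)
(-1496678 + 3242926)/(b(621, -1379) + 1159863) = (-1496678 + 3242926)/(⅕ + 1159863) = 1746248/(5799316/5) = 1746248*(5/5799316) = 2182810/1449829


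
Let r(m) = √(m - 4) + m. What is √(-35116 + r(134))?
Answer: √(-34982 + √130) ≈ 187.0*I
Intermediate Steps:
r(m) = m + √(-4 + m) (r(m) = √(-4 + m) + m = m + √(-4 + m))
√(-35116 + r(134)) = √(-35116 + (134 + √(-4 + 134))) = √(-35116 + (134 + √130)) = √(-34982 + √130)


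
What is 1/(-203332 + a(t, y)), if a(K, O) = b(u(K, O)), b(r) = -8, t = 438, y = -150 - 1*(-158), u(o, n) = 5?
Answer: -1/203340 ≈ -4.9179e-6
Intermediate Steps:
y = 8 (y = -150 + 158 = 8)
a(K, O) = -8
1/(-203332 + a(t, y)) = 1/(-203332 - 8) = 1/(-203340) = -1/203340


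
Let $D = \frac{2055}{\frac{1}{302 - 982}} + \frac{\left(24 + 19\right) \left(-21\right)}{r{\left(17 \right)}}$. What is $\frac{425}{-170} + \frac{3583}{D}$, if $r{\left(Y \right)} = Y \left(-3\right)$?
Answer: $- \frac{118899317}{47510998} \approx -2.5026$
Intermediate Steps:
$r{\left(Y \right)} = - 3 Y$
$D = - \frac{23755499}{17}$ ($D = \frac{2055}{\frac{1}{302 - 982}} + \frac{\left(24 + 19\right) \left(-21\right)}{\left(-3\right) 17} = \frac{2055}{\frac{1}{-680}} + \frac{43 \left(-21\right)}{-51} = \frac{2055}{- \frac{1}{680}} - - \frac{301}{17} = 2055 \left(-680\right) + \frac{301}{17} = -1397400 + \frac{301}{17} = - \frac{23755499}{17} \approx -1.3974 \cdot 10^{6}$)
$\frac{425}{-170} + \frac{3583}{D} = \frac{425}{-170} + \frac{3583}{- \frac{23755499}{17}} = 425 \left(- \frac{1}{170}\right) + 3583 \left(- \frac{17}{23755499}\right) = - \frac{5}{2} - \frac{60911}{23755499} = - \frac{118899317}{47510998}$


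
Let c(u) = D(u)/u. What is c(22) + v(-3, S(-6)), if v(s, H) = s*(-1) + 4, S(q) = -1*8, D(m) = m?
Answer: 8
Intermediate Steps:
S(q) = -8
c(u) = 1 (c(u) = u/u = 1)
v(s, H) = 4 - s (v(s, H) = -s + 4 = 4 - s)
c(22) + v(-3, S(-6)) = 1 + (4 - 1*(-3)) = 1 + (4 + 3) = 1 + 7 = 8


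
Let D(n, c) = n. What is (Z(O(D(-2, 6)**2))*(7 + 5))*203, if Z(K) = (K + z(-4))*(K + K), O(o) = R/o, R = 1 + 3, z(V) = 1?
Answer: 9744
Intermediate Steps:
R = 4
O(o) = 4/o
Z(K) = 2*K*(1 + K) (Z(K) = (K + 1)*(K + K) = (1 + K)*(2*K) = 2*K*(1 + K))
(Z(O(D(-2, 6)**2))*(7 + 5))*203 = ((2*(4/((-2)**2))*(1 + 4/((-2)**2)))*(7 + 5))*203 = ((2*(4/4)*(1 + 4/4))*12)*203 = ((2*(4*(1/4))*(1 + 4*(1/4)))*12)*203 = ((2*1*(1 + 1))*12)*203 = ((2*1*2)*12)*203 = (4*12)*203 = 48*203 = 9744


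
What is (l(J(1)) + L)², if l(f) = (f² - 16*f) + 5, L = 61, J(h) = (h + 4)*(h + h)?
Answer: 36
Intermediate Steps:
J(h) = 2*h*(4 + h) (J(h) = (4 + h)*(2*h) = 2*h*(4 + h))
l(f) = 5 + f² - 16*f
(l(J(1)) + L)² = ((5 + (2*1*(4 + 1))² - 32*(4 + 1)) + 61)² = ((5 + (2*1*5)² - 32*5) + 61)² = ((5 + 10² - 16*10) + 61)² = ((5 + 100 - 160) + 61)² = (-55 + 61)² = 6² = 36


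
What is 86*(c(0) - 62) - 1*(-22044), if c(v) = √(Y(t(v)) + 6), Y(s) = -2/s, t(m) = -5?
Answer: 16712 + 344*√10/5 ≈ 16930.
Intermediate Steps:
c(v) = 4*√10/5 (c(v) = √(-2/(-5) + 6) = √(-2*(-⅕) + 6) = √(⅖ + 6) = √(32/5) = 4*√10/5)
86*(c(0) - 62) - 1*(-22044) = 86*(4*√10/5 - 62) - 1*(-22044) = 86*(-62 + 4*√10/5) + 22044 = (-5332 + 344*√10/5) + 22044 = 16712 + 344*√10/5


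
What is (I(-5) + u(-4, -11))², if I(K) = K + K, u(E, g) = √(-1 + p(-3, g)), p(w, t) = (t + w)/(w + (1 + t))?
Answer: (130 - √13)²/169 ≈ 94.530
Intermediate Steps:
p(w, t) = (t + w)/(1 + t + w)
u(E, g) = √(-1 + (-3 + g)/(-2 + g)) (u(E, g) = √(-1 + (g - 3)/(1 + g - 3)) = √(-1 + (-3 + g)/(-2 + g)))
I(K) = 2*K
(I(-5) + u(-4, -11))² = (2*(-5) + √(-1/(-2 - 11)))² = (-10 + √(-1/(-13)))² = (-10 + √(-1*(-1/13)))² = (-10 + √(1/13))² = (-10 + √13/13)²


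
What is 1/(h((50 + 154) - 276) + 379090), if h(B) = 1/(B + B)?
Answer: 144/54588959 ≈ 2.6379e-6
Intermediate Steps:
h(B) = 1/(2*B)
1/(h((50 + 154) - 276) + 379090) = 1/(1/(2*((50 + 154) - 276)) + 379090) = 1/(1/(2*(204 - 276)) + 379090) = 1/((1/2)/(-72) + 379090) = 1/((1/2)*(-1/72) + 379090) = 1/(-1/144 + 379090) = 1/(54588959/144) = 144/54588959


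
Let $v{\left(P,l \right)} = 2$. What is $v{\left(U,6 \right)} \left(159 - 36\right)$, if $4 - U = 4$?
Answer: $246$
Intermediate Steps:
$U = 0$ ($U = 4 - 4 = 0$)
$v{\left(U,6 \right)} \left(159 - 36\right) = 2 \left(159 - 36\right) = 2 \cdot 123 = 246$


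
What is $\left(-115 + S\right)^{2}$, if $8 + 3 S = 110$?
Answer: $6561$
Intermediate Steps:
$S = 34$ ($S = - \frac{8}{3} + \frac{1}{3} \cdot 110 = - \frac{8}{3} + \frac{110}{3} = 34$)
$\left(-115 + S\right)^{2} = \left(-115 + 34\right)^{2} = \left(-81\right)^{2} = 6561$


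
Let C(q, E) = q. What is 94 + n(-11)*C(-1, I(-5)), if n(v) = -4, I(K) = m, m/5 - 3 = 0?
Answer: 98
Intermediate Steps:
m = 15 (m = 15 + 5*0 = 15 + 0 = 15)
I(K) = 15
94 + n(-11)*C(-1, I(-5)) = 94 - 4*(-1) = 94 + 4 = 98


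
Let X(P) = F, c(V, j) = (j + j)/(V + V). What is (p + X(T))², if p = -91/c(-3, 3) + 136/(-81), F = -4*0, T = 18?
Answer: 52345225/6561 ≈ 7978.2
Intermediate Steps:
c(V, j) = j/V (c(V, j) = (2*j)/((2*V)) = (2*j)*(1/(2*V)) = j/V)
F = 0
p = 7235/81 (p = -91/(3/(-3)) + 136/(-81) = -91/(3*(-⅓)) + 136*(-1/81) = -91/(-1) - 136/81 = -91*(-1) - 136/81 = 91 - 136/81 = 7235/81 ≈ 89.321)
X(P) = 0
(p + X(T))² = (7235/81 + 0)² = (7235/81)² = 52345225/6561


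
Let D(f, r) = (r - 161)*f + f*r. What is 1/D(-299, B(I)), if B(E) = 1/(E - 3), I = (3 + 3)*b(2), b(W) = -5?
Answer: 33/1589185 ≈ 2.0765e-5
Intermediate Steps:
I = -30 (I = (3 + 3)*(-5) = 6*(-5) = -30)
B(E) = 1/(-3 + E)
D(f, r) = f*r + f*(-161 + r) (D(f, r) = (-161 + r)*f + f*r = f*(-161 + r) + f*r = f*r + f*(-161 + r))
1/D(-299, B(I)) = 1/(-299*(-161 + 2/(-3 - 30))) = 1/(-299*(-161 + 2/(-33))) = 1/(-299*(-161 + 2*(-1/33))) = 1/(-299*(-161 - 2/33)) = 1/(-299*(-5315/33)) = 1/(1589185/33) = 33/1589185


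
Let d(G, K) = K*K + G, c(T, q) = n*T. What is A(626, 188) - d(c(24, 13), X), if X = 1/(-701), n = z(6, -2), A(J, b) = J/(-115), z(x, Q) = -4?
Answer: 5117449899/56511115 ≈ 90.557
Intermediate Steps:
A(J, b) = -J/115 (A(J, b) = J*(-1/115) = -J/115)
n = -4
c(T, q) = -4*T
X = -1/701 ≈ -0.0014265
d(G, K) = G + K**2 (d(G, K) = K**2 + G = G + K**2)
A(626, 188) - d(c(24, 13), X) = -1/115*626 - (-4*24 + (-1/701)**2) = -626/115 - (-96 + 1/491401) = -626/115 - 1*(-47174495/491401) = -626/115 + 47174495/491401 = 5117449899/56511115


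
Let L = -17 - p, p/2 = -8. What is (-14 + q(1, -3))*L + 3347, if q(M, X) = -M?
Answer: 3362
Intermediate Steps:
p = -16 (p = 2*(-8) = -16)
L = -1 (L = -17 - 1*(-16) = -17 + 16 = -1)
(-14 + q(1, -3))*L + 3347 = (-14 - 1*1)*(-1) + 3347 = (-14 - 1)*(-1) + 3347 = -15*(-1) + 3347 = 15 + 3347 = 3362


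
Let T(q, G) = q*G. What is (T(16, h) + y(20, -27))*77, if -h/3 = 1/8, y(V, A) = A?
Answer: -2541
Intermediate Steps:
h = -3/8 ≈ -0.37500
T(q, G) = G*q
(T(16, h) + y(20, -27))*77 = (-3/8*16 - 27)*77 = (-6 - 27)*77 = -33*77 = -2541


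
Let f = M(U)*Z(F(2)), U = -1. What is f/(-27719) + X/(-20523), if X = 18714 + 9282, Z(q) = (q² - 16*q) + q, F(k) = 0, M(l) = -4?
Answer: -9332/6841 ≈ -1.3641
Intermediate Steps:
Z(q) = q² - 15*q
X = 27996
f = 0 (f = -0*(-15 + 0) = -0*(-15) = -4*0 = 0)
f/(-27719) + X/(-20523) = 0/(-27719) + 27996/(-20523) = 0*(-1/27719) + 27996*(-1/20523) = 0 - 9332/6841 = -9332/6841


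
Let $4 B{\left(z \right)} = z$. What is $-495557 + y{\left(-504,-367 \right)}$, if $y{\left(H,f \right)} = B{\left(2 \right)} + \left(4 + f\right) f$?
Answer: $- \frac{724671}{2} \approx -3.6234 \cdot 10^{5}$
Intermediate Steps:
$B{\left(z \right)} = \frac{z}{4}$
$y{\left(H,f \right)} = \frac{1}{2} + f \left(4 + f\right)$ ($y{\left(H,f \right)} = \frac{1}{4} \cdot 2 + \left(4 + f\right) f = \frac{1}{2} + f \left(4 + f\right)$)
$-495557 + y{\left(-504,-367 \right)} = -495557 + \left(\frac{1}{2} + \left(-367\right)^{2} + 4 \left(-367\right)\right) = -495557 + \left(\frac{1}{2} + 134689 - 1468\right) = -495557 + \frac{266443}{2} = - \frac{724671}{2}$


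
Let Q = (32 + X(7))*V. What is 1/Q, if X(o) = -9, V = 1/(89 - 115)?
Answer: -26/23 ≈ -1.1304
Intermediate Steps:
V = -1/26 (V = 1/(-26) = -1/26 ≈ -0.038462)
Q = -23/26 (Q = (32 - 9)*(-1/26) = 23*(-1/26) = -23/26 ≈ -0.88461)
1/Q = 1/(-23/26) = -26/23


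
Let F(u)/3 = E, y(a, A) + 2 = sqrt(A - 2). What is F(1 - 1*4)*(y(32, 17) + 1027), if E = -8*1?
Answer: -24600 - 24*sqrt(15) ≈ -24693.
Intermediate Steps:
y(a, A) = -2 + sqrt(-2 + A) (y(a, A) = -2 + sqrt(A - 2) = -2 + sqrt(-2 + A))
E = -8
F(u) = -24 (F(u) = 3*(-8) = -24)
F(1 - 1*4)*(y(32, 17) + 1027) = -24*((-2 + sqrt(-2 + 17)) + 1027) = -24*((-2 + sqrt(15)) + 1027) = -24*(1025 + sqrt(15)) = -24600 - 24*sqrt(15)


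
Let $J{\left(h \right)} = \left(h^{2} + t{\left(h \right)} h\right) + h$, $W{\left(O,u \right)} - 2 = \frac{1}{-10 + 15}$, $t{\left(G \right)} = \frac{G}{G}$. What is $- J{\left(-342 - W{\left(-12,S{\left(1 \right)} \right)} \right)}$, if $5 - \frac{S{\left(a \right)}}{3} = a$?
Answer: $- \frac{2944631}{25} \approx -1.1779 \cdot 10^{5}$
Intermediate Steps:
$S{\left(a \right)} = 15 - 3 a$
$t{\left(G \right)} = 1$
$W{\left(O,u \right)} = \frac{11}{5}$ ($W{\left(O,u \right)} = 2 + \frac{1}{-10 + 15} = 2 + \frac{1}{5} = \frac{11}{5}$)
$J{\left(h \right)} = h^{2} + 2 h$ ($J{\left(h \right)} = \left(h^{2} + 1 h\right) + h = \left(h^{2} + h\right) + h = \left(h + h^{2}\right) + h = h^{2} + 2 h$)
$- J{\left(-342 - W{\left(-12,S{\left(1 \right)} \right)} \right)} = - \left(-342 - \frac{11}{5}\right) \left(2 - \frac{1721}{5}\right) = - \frac{\left(-1721\right) \left(2 - \frac{1721}{5}\right)}{5} = - \frac{\left(-1721\right) \left(-1711\right)}{5 \cdot 5} = \left(-1\right) \frac{2944631}{25} = - \frac{2944631}{25}$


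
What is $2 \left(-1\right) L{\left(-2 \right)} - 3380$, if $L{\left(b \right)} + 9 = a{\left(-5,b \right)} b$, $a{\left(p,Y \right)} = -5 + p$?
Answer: $-3402$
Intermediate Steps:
$L{\left(b \right)} = -9 - 10 b$ ($L{\left(b \right)} = -9 + \left(-5 - 5\right) b = -9 - 10 b$)
$2 \left(-1\right) L{\left(-2 \right)} - 3380 = 2 \left(-1\right) \left(-9 - -20\right) - 3380 = - 2 \left(-9 + 20\right) - 3380 = \left(-2\right) 11 - 3380 = -22 - 3380 = -3402$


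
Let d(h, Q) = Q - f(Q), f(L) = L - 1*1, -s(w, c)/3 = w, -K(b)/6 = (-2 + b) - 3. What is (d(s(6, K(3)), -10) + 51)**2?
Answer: 2704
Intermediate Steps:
K(b) = 30 - 6*b (K(b) = -6*((-2 + b) - 3) = -6*(-5 + b) = 30 - 6*b)
s(w, c) = -3*w
f(L) = -1 + L (f(L) = L - 1 = -1 + L)
d(h, Q) = 1 (d(h, Q) = Q - (-1 + Q) = Q + (1 - Q) = 1)
(d(s(6, K(3)), -10) + 51)**2 = (1 + 51)**2 = 52**2 = 2704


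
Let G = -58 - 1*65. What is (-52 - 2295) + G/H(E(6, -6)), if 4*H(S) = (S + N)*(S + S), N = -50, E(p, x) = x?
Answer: -131473/56 ≈ -2347.7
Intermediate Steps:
G = -123 (G = -58 - 65 = -123)
H(S) = S*(-50 + S)/2 (H(S) = ((S - 50)*(S + S))/4 = ((-50 + S)*(2*S))/4 = (2*S*(-50 + S))/4 = S*(-50 + S)/2)
(-52 - 2295) + G/H(E(6, -6)) = (-52 - 2295) - 123*(-1/(3*(-50 - 6))) = -2347 - 123/((½)*(-6)*(-56)) = -2347 - 123/168 = -2347 - 123*1/168 = -2347 - 41/56 = -131473/56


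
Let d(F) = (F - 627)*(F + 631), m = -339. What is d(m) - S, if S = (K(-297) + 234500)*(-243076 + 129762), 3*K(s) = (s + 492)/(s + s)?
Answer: 7891836042911/297 ≈ 2.6572e+10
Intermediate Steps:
d(F) = (-627 + F)*(631 + F)
K(s) = (492 + s)/(6*s) (K(s) = ((s + 492)/(s + s))/3 = ((492 + s)/((2*s)))/3 = ((492 + s)*(1/(2*s)))/3 = ((492 + s)/(2*s))/3 = (492 + s)/(6*s))
S = -7891919818295/297 (S = ((⅙)*(492 - 297)/(-297) + 234500)*(-243076 + 129762) = ((⅙)*(-1/297)*195 + 234500)*(-113314) = (-65/594 + 234500)*(-113314) = (139292935/594)*(-113314) = -7891919818295/297 ≈ -2.6572e+10)
d(m) - S = (-395637 + (-339)² + 4*(-339)) - 1*(-7891919818295/297) = (-395637 + 114921 - 1356) + 7891919818295/297 = -282072 + 7891919818295/297 = 7891836042911/297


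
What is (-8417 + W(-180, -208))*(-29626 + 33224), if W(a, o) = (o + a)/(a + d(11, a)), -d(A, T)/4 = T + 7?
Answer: -1938373927/64 ≈ -3.0287e+7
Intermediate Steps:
d(A, T) = -28 - 4*T (d(A, T) = -4*(T + 7) = -4*(7 + T) = -28 - 4*T)
W(a, o) = (a + o)/(-28 - 3*a) (W(a, o) = (o + a)/(a + (-28 - 4*a)) = (a + o)/(-28 - 3*a))
(-8417 + W(-180, -208))*(-29626 + 33224) = (-8417 + (-1*(-180) - 1*(-208))/(28 + 3*(-180)))*(-29626 + 33224) = (-8417 + (180 + 208)/(28 - 540))*3598 = (-8417 + 388/(-512))*3598 = (-8417 - 1/512*388)*3598 = (-8417 - 97/128)*3598 = -1077473/128*3598 = -1938373927/64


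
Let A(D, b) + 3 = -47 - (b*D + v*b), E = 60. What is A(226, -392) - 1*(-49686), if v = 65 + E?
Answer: 187228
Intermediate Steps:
v = 125 (v = 65 + 60 = 125)
A(D, b) = -50 - 125*b - D*b (A(D, b) = -3 + (-47 - (b*D + 125*b)) = -3 + (-47 - (D*b + 125*b)) = -3 + (-47 - (125*b + D*b)) = -3 + (-47 + (-125*b - D*b)) = -3 + (-47 - 125*b - D*b) = -50 - 125*b - D*b)
A(226, -392) - 1*(-49686) = (-50 - 125*(-392) - 1*226*(-392)) - 1*(-49686) = (-50 + 49000 + 88592) + 49686 = 137542 + 49686 = 187228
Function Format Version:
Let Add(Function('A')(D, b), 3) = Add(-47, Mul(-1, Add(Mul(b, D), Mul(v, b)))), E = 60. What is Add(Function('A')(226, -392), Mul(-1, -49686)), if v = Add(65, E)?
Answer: 187228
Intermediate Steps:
v = 125 (v = Add(65, 60) = 125)
Function('A')(D, b) = Add(-50, Mul(-125, b), Mul(-1, D, b)) (Function('A')(D, b) = Add(-3, Add(-47, Mul(-1, Add(Mul(b, D), Mul(125, b))))) = Add(-3, Add(-47, Mul(-1, Add(Mul(D, b), Mul(125, b))))) = Add(-3, Add(-47, Mul(-1, Add(Mul(125, b), Mul(D, b))))) = Add(-3, Add(-47, Add(Mul(-125, b), Mul(-1, D, b)))) = Add(-3, Add(-47, Mul(-125, b), Mul(-1, D, b))) = Add(-50, Mul(-125, b), Mul(-1, D, b)))
Add(Function('A')(226, -392), Mul(-1, -49686)) = Add(Add(-50, Mul(-125, -392), Mul(-1, 226, -392)), Mul(-1, -49686)) = Add(Add(-50, 49000, 88592), 49686) = Add(137542, 49686) = 187228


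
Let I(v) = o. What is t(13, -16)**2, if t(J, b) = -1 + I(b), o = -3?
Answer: 16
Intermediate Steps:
I(v) = -3
t(J, b) = -4 (t(J, b) = -1 - 3 = -4)
t(13, -16)**2 = (-4)**2 = 16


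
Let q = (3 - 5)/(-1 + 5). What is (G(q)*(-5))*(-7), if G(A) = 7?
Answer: 245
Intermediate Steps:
q = -½ (q = -2/4 = -2*¼ = -½ ≈ -0.50000)
(G(q)*(-5))*(-7) = (7*(-5))*(-7) = -35*(-7) = 245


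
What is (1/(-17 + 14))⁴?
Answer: 1/81 ≈ 0.012346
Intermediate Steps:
(1/(-17 + 14))⁴ = (1/(-3))⁴ = (-⅓)⁴ = 1/81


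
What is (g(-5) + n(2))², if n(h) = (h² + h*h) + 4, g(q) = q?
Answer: 49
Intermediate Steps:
n(h) = 4 + 2*h² (n(h) = (h² + h²) + 4 = 2*h² + 4 = 4 + 2*h²)
(g(-5) + n(2))² = (-5 + (4 + 2*2²))² = (-5 + (4 + 2*4))² = (-5 + (4 + 8))² = (-5 + 12)² = 7² = 49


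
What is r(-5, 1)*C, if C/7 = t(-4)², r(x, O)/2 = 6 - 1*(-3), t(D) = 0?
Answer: 0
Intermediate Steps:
r(x, O) = 18 (r(x, O) = 2*(6 - 1*(-3)) = 2*(6 + 3) = 2*9 = 18)
C = 0 (C = 7*0² = 7*0 = 0)
r(-5, 1)*C = 18*0 = 0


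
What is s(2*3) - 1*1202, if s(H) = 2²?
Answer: -1198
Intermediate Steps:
s(H) = 4
s(2*3) - 1*1202 = 4 - 1*1202 = 4 - 1202 = -1198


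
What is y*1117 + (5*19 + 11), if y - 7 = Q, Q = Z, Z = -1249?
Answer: -1387208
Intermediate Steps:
Q = -1249
y = -1242 (y = 7 - 1249 = -1242)
y*1117 + (5*19 + 11) = -1242*1117 + (5*19 + 11) = -1387314 + (95 + 11) = -1387314 + 106 = -1387208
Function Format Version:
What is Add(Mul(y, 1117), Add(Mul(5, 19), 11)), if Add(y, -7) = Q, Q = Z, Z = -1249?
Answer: -1387208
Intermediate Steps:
Q = -1249
y = -1242 (y = Add(7, -1249) = -1242)
Add(Mul(y, 1117), Add(Mul(5, 19), 11)) = Add(Mul(-1242, 1117), Add(Mul(5, 19), 11)) = Add(-1387314, Add(95, 11)) = Add(-1387314, 106) = -1387208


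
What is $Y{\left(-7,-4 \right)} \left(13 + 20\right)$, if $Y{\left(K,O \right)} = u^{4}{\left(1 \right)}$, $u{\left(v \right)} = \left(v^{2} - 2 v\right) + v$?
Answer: $0$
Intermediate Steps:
$u{\left(v \right)} = v^{2} - v$
$Y{\left(K,O \right)} = 0$ ($Y{\left(K,O \right)} = \left(1 \left(-1 + 1\right)\right)^{4} = \left(1 \cdot 0\right)^{4} = 0^{4} = 0$)
$Y{\left(-7,-4 \right)} \left(13 + 20\right) = 0 \left(13 + 20\right) = 0 \cdot 33 = 0$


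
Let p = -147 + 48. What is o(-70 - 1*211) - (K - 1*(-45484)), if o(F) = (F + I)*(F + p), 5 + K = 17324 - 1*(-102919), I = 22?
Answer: -67302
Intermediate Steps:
p = -99
K = 120238 (K = -5 + (17324 - 1*(-102919)) = -5 + (17324 + 102919) = -5 + 120243 = 120238)
o(F) = (-99 + F)*(22 + F) (o(F) = (F + 22)*(F - 99) = (22 + F)*(-99 + F) = (-99 + F)*(22 + F))
o(-70 - 1*211) - (K - 1*(-45484)) = (-2178 + (-70 - 1*211)**2 - 77*(-70 - 1*211)) - (120238 - 1*(-45484)) = (-2178 + (-70 - 211)**2 - 77*(-70 - 211)) - (120238 + 45484) = (-2178 + (-281)**2 - 77*(-281)) - 1*165722 = (-2178 + 78961 + 21637) - 165722 = 98420 - 165722 = -67302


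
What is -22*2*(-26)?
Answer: 1144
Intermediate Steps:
-22*2*(-26) = -44*(-26) = 1144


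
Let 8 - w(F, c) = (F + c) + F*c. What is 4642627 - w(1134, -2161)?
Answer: 2191018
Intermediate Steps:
w(F, c) = 8 - F - c - F*c (w(F, c) = 8 - ((F + c) + F*c) = 8 - (F + c + F*c) = 8 + (-F - c - F*c) = 8 - F - c - F*c)
4642627 - w(1134, -2161) = 4642627 - (8 - 1*1134 - 1*(-2161) - 1*1134*(-2161)) = 4642627 - (8 - 1134 + 2161 + 2450574) = 4642627 - 1*2451609 = 4642627 - 2451609 = 2191018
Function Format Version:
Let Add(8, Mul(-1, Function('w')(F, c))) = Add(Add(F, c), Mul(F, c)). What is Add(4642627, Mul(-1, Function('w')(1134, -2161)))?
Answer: 2191018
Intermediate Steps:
Function('w')(F, c) = Add(8, Mul(-1, F), Mul(-1, c), Mul(-1, F, c)) (Function('w')(F, c) = Add(8, Mul(-1, Add(Add(F, c), Mul(F, c)))) = Add(8, Mul(-1, Add(F, c, Mul(F, c)))) = Add(8, Add(Mul(-1, F), Mul(-1, c), Mul(-1, F, c))) = Add(8, Mul(-1, F), Mul(-1, c), Mul(-1, F, c)))
Add(4642627, Mul(-1, Function('w')(1134, -2161))) = Add(4642627, Mul(-1, Add(8, Mul(-1, 1134), Mul(-1, -2161), Mul(-1, 1134, -2161)))) = Add(4642627, Mul(-1, Add(8, -1134, 2161, 2450574))) = Add(4642627, Mul(-1, 2451609)) = Add(4642627, -2451609) = 2191018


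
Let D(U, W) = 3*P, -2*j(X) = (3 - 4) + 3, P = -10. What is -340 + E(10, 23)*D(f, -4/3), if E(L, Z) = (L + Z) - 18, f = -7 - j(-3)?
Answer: -790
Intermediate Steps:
j(X) = -1 (j(X) = -((3 - 4) + 3)/2 = -(-1 + 3)/2 = -1/2*2 = -1)
f = -6 (f = -7 - 1*(-1) = -7 + 1 = -6)
E(L, Z) = -18 + L + Z
D(U, W) = -30 (D(U, W) = 3*(-10) = -30)
-340 + E(10, 23)*D(f, -4/3) = -340 + (-18 + 10 + 23)*(-30) = -340 + 15*(-30) = -340 - 450 = -790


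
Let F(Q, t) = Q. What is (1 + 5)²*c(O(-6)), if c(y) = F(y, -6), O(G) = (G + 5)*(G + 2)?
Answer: 144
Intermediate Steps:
O(G) = (2 + G)*(5 + G) (O(G) = (5 + G)*(2 + G) = (2 + G)*(5 + G))
c(y) = y
(1 + 5)²*c(O(-6)) = (1 + 5)²*(10 + (-6)² + 7*(-6)) = 6²*(10 + 36 - 42) = 36*4 = 144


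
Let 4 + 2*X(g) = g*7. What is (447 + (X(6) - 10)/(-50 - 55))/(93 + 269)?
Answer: 7821/6335 ≈ 1.2346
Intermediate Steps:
X(g) = -2 + 7*g/2 (X(g) = -2 + (g*7)/2 = -2 + (7*g)/2 = -2 + 7*g/2)
(447 + (X(6) - 10)/(-50 - 55))/(93 + 269) = (447 + ((-2 + (7/2)*6) - 10)/(-50 - 55))/(93 + 269) = (447 + ((-2 + 21) - 10)/(-105))/362 = (447 + (19 - 10)*(-1/105))*(1/362) = (447 + 9*(-1/105))*(1/362) = (447 - 3/35)*(1/362) = (15642/35)*(1/362) = 7821/6335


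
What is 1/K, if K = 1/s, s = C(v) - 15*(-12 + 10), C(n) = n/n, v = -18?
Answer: 31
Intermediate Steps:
C(n) = 1
s = 31 (s = 1 - 15*(-12 + 10) = 1 - 15*(-2) = 1 + 30 = 31)
K = 1/31 ≈ 0.032258
1/K = 1/(1/31) = 31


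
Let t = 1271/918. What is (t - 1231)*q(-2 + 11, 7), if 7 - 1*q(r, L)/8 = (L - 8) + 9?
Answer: 4515148/459 ≈ 9836.9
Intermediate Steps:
q(r, L) = 48 - 8*L (q(r, L) = 56 - 8*((L - 8) + 9) = 56 - 8*((-8 + L) + 9) = 56 - 8*(1 + L) = 56 + (-8 - 8*L) = 48 - 8*L)
t = 1271/918 (t = 1271*(1/918) = 1271/918 ≈ 1.3845)
(t - 1231)*q(-2 + 11, 7) = (1271/918 - 1231)*(48 - 8*7) = -1128787*(48 - 56)/918 = -1128787/918*(-8) = 4515148/459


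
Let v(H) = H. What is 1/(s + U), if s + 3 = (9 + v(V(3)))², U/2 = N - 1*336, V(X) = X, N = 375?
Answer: 1/219 ≈ 0.0045662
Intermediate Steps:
U = 78 (U = 2*(375 - 1*336) = 2*(375 - 336) = 2*39 = 78)
s = 141 (s = -3 + (9 + 3)² = -3 + 12² = -3 + 144 = 141)
1/(s + U) = 1/(141 + 78) = 1/219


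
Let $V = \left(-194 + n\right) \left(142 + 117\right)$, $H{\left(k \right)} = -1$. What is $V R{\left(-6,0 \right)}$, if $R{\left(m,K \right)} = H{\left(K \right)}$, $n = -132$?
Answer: $84434$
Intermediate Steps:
$R{\left(m,K \right)} = -1$
$V = -84434$ ($V = \left(-194 - 132\right) \left(142 + 117\right) = \left(-326\right) 259 = -84434$)
$V R{\left(-6,0 \right)} = \left(-84434\right) \left(-1\right) = 84434$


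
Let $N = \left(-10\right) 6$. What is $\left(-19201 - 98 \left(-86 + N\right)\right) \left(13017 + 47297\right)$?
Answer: $-295116402$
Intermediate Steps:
$N = -60$
$\left(-19201 - 98 \left(-86 + N\right)\right) \left(13017 + 47297\right) = \left(-19201 - 98 \left(-86 - 60\right)\right) \left(13017 + 47297\right) = \left(-19201 - -14308\right) 60314 = \left(-19201 + 14308\right) 60314 = \left(-4893\right) 60314 = -295116402$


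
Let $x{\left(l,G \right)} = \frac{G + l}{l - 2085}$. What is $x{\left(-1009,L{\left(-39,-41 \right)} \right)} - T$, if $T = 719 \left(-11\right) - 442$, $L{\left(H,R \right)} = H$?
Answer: $\frac{12919521}{1547} \approx 8351.3$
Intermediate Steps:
$T = -8351$ ($T = -7909 - 442 = -8351$)
$x{\left(l,G \right)} = \frac{G + l}{-2085 + l}$
$x{\left(-1009,L{\left(-39,-41 \right)} \right)} - T = \frac{-39 - 1009}{-2085 - 1009} - -8351 = \frac{1}{-3094} \left(-1048\right) + 8351 = \left(- \frac{1}{3094}\right) \left(-1048\right) + 8351 = \frac{524}{1547} + 8351 = \frac{12919521}{1547}$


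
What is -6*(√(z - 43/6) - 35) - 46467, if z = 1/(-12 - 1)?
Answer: -46257 - I*√44070/13 ≈ -46257.0 - 16.148*I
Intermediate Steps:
z = -1/13 (z = 1/(-13) = -1/13 ≈ -0.076923)
-6*(√(z - 43/6) - 35) - 46467 = -6*(√(-1/13 - 43/6) - 35) - 46467 = -6*(√(-565/78) - 35) - 46467 = -6*(I*√44070/78 - 35) - 46467 = -6*(-35 + I*√44070/78) - 46467 = (210 - I*√44070/13) - 46467 = -46257 - I*√44070/13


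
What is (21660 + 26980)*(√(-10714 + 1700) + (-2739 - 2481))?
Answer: -253900800 + 48640*I*√9014 ≈ -2.539e+8 + 4.618e+6*I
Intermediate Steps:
(21660 + 26980)*(√(-10714 + 1700) + (-2739 - 2481)) = 48640*(√(-9014) - 5220) = 48640*(I*√9014 - 5220) = 48640*(-5220 + I*√9014) = -253900800 + 48640*I*√9014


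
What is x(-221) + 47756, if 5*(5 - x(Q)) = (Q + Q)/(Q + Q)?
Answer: 238804/5 ≈ 47761.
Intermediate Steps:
x(Q) = 24/5 (x(Q) = 5 - (Q + Q)/(5*(Q + Q)) = 5 - 2*Q/(5*(2*Q)) = 5 - 2*Q*1/(2*Q)/5 = 5 - ⅕*1 = 5 - ⅕ = 24/5)
x(-221) + 47756 = 24/5 + 47756 = 238804/5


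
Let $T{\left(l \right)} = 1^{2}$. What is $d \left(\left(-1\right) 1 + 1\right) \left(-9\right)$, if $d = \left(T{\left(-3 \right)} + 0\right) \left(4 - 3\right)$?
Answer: $0$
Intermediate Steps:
$T{\left(l \right)} = 1$
$d = 1$ ($d = \left(1 + 0\right) \left(4 - 3\right) = 1 \cdot 1 = 1$)
$d \left(\left(-1\right) 1 + 1\right) \left(-9\right) = 1 \left(\left(-1\right) 1 + 1\right) \left(-9\right) = 1 \left(-1 + 1\right) \left(-9\right) = 1 \cdot 0 \left(-9\right) = 0 \left(-9\right) = 0$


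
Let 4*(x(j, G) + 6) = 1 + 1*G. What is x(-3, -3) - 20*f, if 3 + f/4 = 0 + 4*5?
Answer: -2733/2 ≈ -1366.5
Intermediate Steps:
x(j, G) = -23/4 + G/4 (x(j, G) = -6 + (1 + 1*G)/4 = -6 + (1 + G)/4 = -6 + (¼ + G/4) = -23/4 + G/4)
f = 68 (f = -12 + 4*(0 + 4*5) = -12 + 4*(0 + 20) = -12 + 4*20 = -12 + 80 = 68)
x(-3, -3) - 20*f = (-23/4 + (¼)*(-3)) - 20*68 = (-23/4 - ¾) - 1360 = -13/2 - 1360 = -2733/2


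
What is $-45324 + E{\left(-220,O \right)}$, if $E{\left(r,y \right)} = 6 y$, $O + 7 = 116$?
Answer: $-44670$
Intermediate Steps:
$O = 109$ ($O = -7 + 116 = 109$)
$-45324 + E{\left(-220,O \right)} = -45324 + 6 \cdot 109 = -45324 + 654 = -44670$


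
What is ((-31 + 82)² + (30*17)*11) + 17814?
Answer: 26025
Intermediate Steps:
((-31 + 82)² + (30*17)*11) + 17814 = (51² + 510*11) + 17814 = (2601 + 5610) + 17814 = 8211 + 17814 = 26025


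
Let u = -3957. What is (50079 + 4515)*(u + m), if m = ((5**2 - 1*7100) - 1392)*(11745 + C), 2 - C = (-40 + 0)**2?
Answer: -4690640375964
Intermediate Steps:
C = -1598 (C = 2 - (-40 + 0)**2 = 2 - 1*(-40)**2 = 2 - 1*1600 = 2 - 1600 = -1598)
m = -85914649 (m = ((5**2 - 1*7100) - 1392)*(11745 - 1598) = ((25 - 7100) - 1392)*10147 = (-7075 - 1392)*10147 = -8467*10147 = -85914649)
(50079 + 4515)*(u + m) = (50079 + 4515)*(-3957 - 85914649) = 54594*(-85918606) = -4690640375964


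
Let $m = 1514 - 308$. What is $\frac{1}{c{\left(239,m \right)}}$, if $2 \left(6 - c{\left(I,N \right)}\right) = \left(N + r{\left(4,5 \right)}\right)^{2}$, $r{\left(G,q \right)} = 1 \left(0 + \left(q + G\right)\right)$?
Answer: $- \frac{2}{1476213} \approx -1.3548 \cdot 10^{-6}$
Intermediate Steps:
$r{\left(G,q \right)} = G + q$ ($r{\left(G,q \right)} = 1 \left(0 + \left(G + q\right)\right) = 1 \left(G + q\right) = G + q$)
$m = 1206$ ($m = 1514 - 308 = 1206$)
$c{\left(I,N \right)} = 6 - \frac{\left(9 + N\right)^{2}}{2}$ ($c{\left(I,N \right)} = 6 - \frac{\left(N + \left(4 + 5\right)\right)^{2}}{2} = 6 - \frac{\left(N + 9\right)^{2}}{2} = 6 - \frac{\left(9 + N\right)^{2}}{2}$)
$\frac{1}{c{\left(239,m \right)}} = \frac{1}{6 - \frac{\left(9 + 1206\right)^{2}}{2}} = \frac{1}{6 - \frac{1215^{2}}{2}} = \frac{1}{6 - \frac{1476225}{2}} = \frac{1}{- \frac{1476213}{2}} = - \frac{2}{1476213}$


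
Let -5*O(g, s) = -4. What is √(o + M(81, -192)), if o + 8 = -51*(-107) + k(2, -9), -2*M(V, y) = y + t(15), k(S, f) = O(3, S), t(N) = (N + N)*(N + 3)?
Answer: 3*√14655/5 ≈ 72.635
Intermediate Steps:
O(g, s) = ⅘ (O(g, s) = -⅕*(-4) = ⅘)
t(N) = 2*N*(3 + N) (t(N) = (2*N)*(3 + N) = 2*N*(3 + N))
k(S, f) = ⅘
M(V, y) = -270 - y/2 (M(V, y) = -(y + 2*15*(3 + 15))/2 = -(y + 2*15*18)/2 = -(y + 540)/2 = -(540 + y)/2 = -270 - y/2)
o = 27249/5 (o = -8 + (-51*(-107) + ⅘) = -8 + (5457 + ⅘) = -8 + 27289/5 = 27249/5 ≈ 5449.8)
√(o + M(81, -192)) = √(27249/5 + (-270 - ½*(-192))) = √(27249/5 + (-270 + 96)) = √(27249/5 - 174) = √(26379/5) = 3*√14655/5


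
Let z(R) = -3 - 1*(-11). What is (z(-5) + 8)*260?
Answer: 4160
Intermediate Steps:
z(R) = 8 (z(R) = -3 + 11 = 8)
(z(-5) + 8)*260 = (8 + 8)*260 = 16*260 = 4160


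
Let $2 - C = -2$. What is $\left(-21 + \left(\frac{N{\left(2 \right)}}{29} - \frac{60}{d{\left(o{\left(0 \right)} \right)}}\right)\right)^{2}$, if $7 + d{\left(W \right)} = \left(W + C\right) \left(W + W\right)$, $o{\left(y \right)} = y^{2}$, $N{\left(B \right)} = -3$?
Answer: $\frac{6471936}{41209} \approx 157.05$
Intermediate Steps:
$C = 4$ ($C = 2 - -2 = 2 + 2 = 4$)
$d{\left(W \right)} = -7 + 2 W \left(4 + W\right)$ ($d{\left(W \right)} = -7 + \left(W + 4\right) \left(W + W\right) = -7 + \left(4 + W\right) 2 W = -7 + 2 W \left(4 + W\right)$)
$\left(-21 + \left(\frac{N{\left(2 \right)}}{29} - \frac{60}{d{\left(o{\left(0 \right)} \right)}}\right)\right)^{2} = \left(-21 - \left(\frac{3}{29} + \frac{60}{-7 + 2 \left(0^{2}\right)^{2} + 8 \cdot 0^{2}}\right)\right)^{2} = \left(-21 - \left(\frac{3}{29} + \frac{60}{-7 + 2 \cdot 0^{2} + 8 \cdot 0}\right)\right)^{2} = \left(-21 - \left(\frac{3}{29} + \frac{60}{-7 + 2 \cdot 0 + 0}\right)\right)^{2} = \left(-21 - \left(\frac{3}{29} + \frac{60}{-7 + 0 + 0}\right)\right)^{2} = \left(-21 - \left(\frac{3}{29} + \frac{60}{-7}\right)\right)^{2} = \left(-21 - - \frac{1719}{203}\right)^{2} = \left(-21 + \left(- \frac{3}{29} + \frac{60}{7}\right)\right)^{2} = \left(-21 + \frac{1719}{203}\right)^{2} = \left(- \frac{2544}{203}\right)^{2} = \frac{6471936}{41209}$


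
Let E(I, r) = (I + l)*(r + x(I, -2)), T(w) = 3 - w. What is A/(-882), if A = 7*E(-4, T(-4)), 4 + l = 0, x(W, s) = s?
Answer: 20/63 ≈ 0.31746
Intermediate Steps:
l = -4 (l = -4 + 0 = -4)
E(I, r) = (-4 + I)*(-2 + r) (E(I, r) = (I - 4)*(r - 2) = (-4 + I)*(-2 + r))
A = -280 (A = 7*(8 - 4*(3 - 1*(-4)) - 2*(-4) - 4*(3 - 1*(-4))) = 7*(8 - 4*(3 + 4) + 8 - 4*(3 + 4)) = 7*(8 - 4*7 + 8 - 4*7) = 7*(8 - 28 + 8 - 28) = 7*(-40) = -280)
A/(-882) = -280/(-882) = -280*(-1/882) = 20/63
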